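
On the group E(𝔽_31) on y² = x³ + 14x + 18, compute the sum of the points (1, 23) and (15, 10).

(1, 23) + (15, 10). λ = (10 - 23)/(15 - 1) ≡ 18/14 mod 31. 14⁻¹ ≡ 20 (mod 31), so λ ≡ 19.
  x = λ² - 1 - 15 = 361 - 16 ≡ 4; y = λ·(1 - 4) - 23 ≡ 13. → (4, 13)

(4, 13)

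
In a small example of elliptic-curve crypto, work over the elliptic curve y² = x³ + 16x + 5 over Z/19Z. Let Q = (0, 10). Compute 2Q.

(9, 17)

tangent at (0, 10): λ = (3·0² + 16)/(2·10) ≡ 16/1. 1⁻¹ ≡ 1 (mod 19) since 1·1 = 1 ≡ 1, so λ ≡ 16·1 ≡ 16.
  x = λ² - 0 - 0 = 256 - 0 ≡ 9; y = λ·(0 - 9) - 10 ≡ 17. → (9, 17)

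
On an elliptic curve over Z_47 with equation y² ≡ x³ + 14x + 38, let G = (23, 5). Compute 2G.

(26, 27)

tangent at (23, 5): λ = (3·23² + 14)/(2·5) ≡ 3/10. 10⁻¹ ≡ 33 (mod 47), so λ ≡ 3·33 ≡ 5.
  x = λ² - 23 - 23 = 25 - 46 ≡ 26; y = λ·(23 - 26) - 5 ≡ 27. → (26, 27)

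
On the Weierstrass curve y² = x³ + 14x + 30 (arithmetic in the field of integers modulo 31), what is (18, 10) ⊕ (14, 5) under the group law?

(18, 21)

(18, 10) + (14, 5). λ = (5 - 10)/(14 - 18) ≡ 26/27 mod 31. 27⁻¹ ≡ 23 (mod 31) since 27·23 = 621 ≡ 1, so λ ≡ 9.
  x = λ² - 18 - 14 = 81 - 32 ≡ 18; y = λ·(18 - 18) - 10 ≡ 21. → (18, 21)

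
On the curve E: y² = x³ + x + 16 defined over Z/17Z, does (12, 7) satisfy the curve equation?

no

y² = 7² ≡ 15; x³ + 1x + 16 = 1756 ≡ 5 (mod 17). 15 ≠ 5.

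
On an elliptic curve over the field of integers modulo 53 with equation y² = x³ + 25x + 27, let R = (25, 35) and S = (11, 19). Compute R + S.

(1, 0)

(25, 35) + (11, 19). λ = (19 - 35)/(11 - 25) ≡ 37/39 mod 53. 39⁻¹ ≡ 34 (mod 53), so λ ≡ 39.
  x = λ² - 25 - 11 = 1521 - 36 ≡ 1; y = λ·(25 - 1) - 35 ≡ 0. → (1, 0)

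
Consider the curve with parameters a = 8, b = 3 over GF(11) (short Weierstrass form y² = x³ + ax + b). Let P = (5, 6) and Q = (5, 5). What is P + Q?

O

The two points share x = 5 and their y-coordinates satisfy 6 + 5 ≡ 0 (mod 11), so they are inverses. Their sum is O.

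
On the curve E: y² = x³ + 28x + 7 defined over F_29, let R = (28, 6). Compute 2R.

tangent at (28, 6): λ = (3·28² + 28)/(2·6) ≡ 2/12. 12⁻¹ ≡ 17 (mod 29) since 12·17 = 204 ≡ 1, so λ ≡ 2·17 ≡ 5.
  x = λ² - 28 - 28 = 25 - 56 ≡ 27; y = λ·(28 - 27) - 6 ≡ 28. → (27, 28)

(27, 28)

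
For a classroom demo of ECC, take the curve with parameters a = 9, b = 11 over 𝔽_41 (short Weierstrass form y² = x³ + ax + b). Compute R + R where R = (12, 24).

(9, 1)

tangent at (12, 24): λ = (3·12² + 9)/(2·24) ≡ 31/7. 7⁻¹ ≡ 6 (mod 41), so λ ≡ 31·6 ≡ 22.
  x = λ² - 12 - 12 = 484 - 24 ≡ 9; y = λ·(12 - 9) - 24 ≡ 1. → (9, 1)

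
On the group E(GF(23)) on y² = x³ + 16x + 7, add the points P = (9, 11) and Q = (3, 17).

(12, 15)

(9, 11) + (3, 17). λ = (17 - 11)/(3 - 9) ≡ 6/17 mod 23. 17⁻¹ ≡ 19 (mod 23), so λ ≡ 22.
  x = λ² - 9 - 3 = 484 - 12 ≡ 12; y = λ·(9 - 12) - 11 ≡ 15. → (12, 15)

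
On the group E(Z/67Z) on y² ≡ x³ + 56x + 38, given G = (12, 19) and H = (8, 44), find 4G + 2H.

(59, 63)

First 4G:
Repeated addition: build up to 4G.
2G: tangent at (12, 19): λ = (3·12² + 56)/(2·19) ≡ 19/38. 38⁻¹ ≡ 30 (mod 67), so λ ≡ 19·30 ≡ 34.
  x = λ² - 12 - 12 = 1156 - 24 ≡ 60; y = λ·(12 - 60) - 19 ≡ 24. → (60, 24)
3G: (60, 24) + (12, 19). λ = (19 - 24)/(12 - 60) ≡ 62/19 mod 67. 19⁻¹ ≡ 60 (mod 67) since 19·60 = 1140 ≡ 1, so λ ≡ 35.
  x = λ² - 60 - 12 = 1225 - 72 ≡ 14; y = λ·(60 - 14) - 24 ≡ 45. → (14, 45)
4G: (14, 45) + (12, 19). λ = (19 - 45)/(12 - 14) ≡ 41/65 mod 67. 65⁻¹ ≡ 33 (mod 67), so λ ≡ 13.
  x = λ² - 14 - 12 = 169 - 26 ≡ 9; y = λ·(14 - 9) - 45 ≡ 20. → (9, 20)
4G = (9, 20).
Next 2H:
Repeated addition: build up to 2H.
2H: tangent at (8, 44): λ = (3·8² + 56)/(2·44) ≡ 47/21. 21⁻¹ ≡ 16 (mod 67), so λ ≡ 47·16 ≡ 15.
  x = λ² - 8 - 8 = 225 - 16 ≡ 8; y = λ·(8 - 8) - 44 ≡ 23. → (8, 23)
2H = (8, 23).
Finally 4G + 2H:
(9, 20) + (8, 23). λ = (23 - 20)/(8 - 9) ≡ 3/66 mod 67. 66⁻¹ ≡ 66 (mod 67), so λ ≡ 64.
  x = λ² - 9 - 8 = 4096 - 17 ≡ 59; y = λ·(9 - 59) - 20 ≡ 63. → (59, 63)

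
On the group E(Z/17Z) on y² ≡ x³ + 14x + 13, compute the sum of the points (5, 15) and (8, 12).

(5, 15) + (8, 12). λ = (12 - 15)/(8 - 5) ≡ 14/3 mod 17. 3⁻¹ ≡ 6 (mod 17), so λ ≡ 16.
  x = λ² - 5 - 8 = 256 - 13 ≡ 5; y = λ·(5 - 5) - 15 ≡ 2. → (5, 2)

(5, 2)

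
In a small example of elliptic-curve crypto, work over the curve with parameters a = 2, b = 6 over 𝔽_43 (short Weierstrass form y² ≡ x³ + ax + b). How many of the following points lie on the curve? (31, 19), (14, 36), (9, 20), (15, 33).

2

(31, 19): 19² ≡ 17, rhs ≡ 17 → on.
(14, 36): 36² ≡ 6, rhs ≡ 26 → off.
(9, 20): 20² ≡ 13, rhs ≡ 22 → off.
(15, 33): 33² ≡ 14, rhs ≡ 14 → on.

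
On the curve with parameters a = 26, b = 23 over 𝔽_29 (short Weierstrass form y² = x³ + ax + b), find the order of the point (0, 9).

2P: tangent at (0, 9): λ = (3·0² + 26)/(2·9) ≡ 26/18. 18⁻¹ ≡ 21 (mod 29), so λ ≡ 26·21 ≡ 24.
  x = λ² - 0 - 0 = 576 - 0 ≡ 25; y = λ·(0 - 25) - 9 ≡ 0. → (25, 0)
3P: (25, 0) + (0, 9). λ = (9 - 0)/(0 - 25) ≡ 9/4 mod 29. 4⁻¹ ≡ 22 (mod 29) since 4·22 = 88 ≡ 1, so λ ≡ 24.
  x = λ² - 25 - 0 = 576 - 25 ≡ 0; y = λ·(25 - 0) - 0 ≡ 20. → (0, 20)
4P: (0, 20) + (0, 9): same x and y₁ ≡ -y₂, so the sum is O.
4P = O, so the order is 4.

4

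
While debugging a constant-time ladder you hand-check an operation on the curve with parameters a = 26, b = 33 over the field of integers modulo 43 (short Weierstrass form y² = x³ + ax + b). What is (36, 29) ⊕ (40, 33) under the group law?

(11, 39)

(36, 29) + (40, 33). λ = (33 - 29)/(40 - 36) ≡ 4/4 mod 43. 4⁻¹ ≡ 11 (mod 43) since 4·11 = 44 ≡ 1, so λ ≡ 1.
  x = λ² - 36 - 40 = 1 - 76 ≡ 11; y = λ·(36 - 11) - 29 ≡ 39. → (11, 39)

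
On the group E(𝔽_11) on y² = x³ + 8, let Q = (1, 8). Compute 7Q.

(1, 8)

Double-and-add on 7 = (111)₂. Start with Q = (1, 8) for the leading 1-bit.
double: tangent at (1, 8): λ = (3·1² + 0)/(2·8) ≡ 3/5. 5⁻¹ ≡ 9 (mod 11), so λ ≡ 3·9 ≡ 5.
  x = λ² - 1 - 1 = 25 - 2 ≡ 1; y = λ·(1 - 1) - 8 ≡ 3. → (1, 3)
add Q: (1, 3) + (1, 8): same x and y₁ ≡ -y₂, so the sum is O.
double: O + O = O (identity).
add Q: O + (1, 8) = (1, 8) (identity).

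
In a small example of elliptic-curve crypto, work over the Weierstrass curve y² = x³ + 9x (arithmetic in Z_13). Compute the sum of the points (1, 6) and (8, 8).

(1, 6) + (8, 8). λ = (8 - 6)/(8 - 1) ≡ 2/7 mod 13. 7⁻¹ ≡ 2 (mod 13), so λ ≡ 4.
  x = λ² - 1 - 8 = 16 - 9 ≡ 7; y = λ·(1 - 7) - 6 ≡ 9. → (7, 9)

(7, 9)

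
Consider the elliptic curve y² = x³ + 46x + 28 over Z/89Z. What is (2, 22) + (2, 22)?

(13, 8)

tangent at (2, 22): λ = (3·2² + 46)/(2·22) ≡ 58/44. 44⁻¹ ≡ 87 (mod 89), so λ ≡ 58·87 ≡ 62.
  x = λ² - 2 - 2 = 3844 - 4 ≡ 13; y = λ·(2 - 13) - 22 ≡ 8. → (13, 8)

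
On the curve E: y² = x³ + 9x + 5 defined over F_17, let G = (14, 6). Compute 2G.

(15, 8)

tangent at (14, 6): λ = (3·14² + 9)/(2·6) ≡ 2/12. 12⁻¹ ≡ 10 (mod 17) since 12·10 = 120 ≡ 1, so λ ≡ 2·10 ≡ 3.
  x = λ² - 14 - 14 = 9 - 28 ≡ 15; y = λ·(14 - 15) - 6 ≡ 8. → (15, 8)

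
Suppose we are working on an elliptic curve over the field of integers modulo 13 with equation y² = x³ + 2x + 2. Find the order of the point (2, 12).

5

2P: tangent at (2, 12): λ = (3·2² + 2)/(2·12) ≡ 1/11. 11⁻¹ ≡ 6 (mod 13), so λ ≡ 1·6 ≡ 6.
  x = λ² - 2 - 2 = 36 - 4 ≡ 6; y = λ·(2 - 6) - 12 ≡ 3. → (6, 3)
3P: (6, 3) + (2, 12). λ = (12 - 3)/(2 - 6) ≡ 9/9 mod 13. 9⁻¹ ≡ 3 (mod 13), so λ ≡ 1.
  x = λ² - 6 - 2 = 1 - 8 ≡ 6; y = λ·(6 - 6) - 3 ≡ 10. → (6, 10)
4P: (6, 10) + (2, 12). λ = (12 - 10)/(2 - 6) ≡ 2/9 mod 13. 9⁻¹ ≡ 3 (mod 13) since 9·3 = 27 ≡ 1, so λ ≡ 6.
  x = λ² - 6 - 2 = 36 - 8 ≡ 2; y = λ·(6 - 2) - 10 ≡ 1. → (2, 1)
5P: (2, 1) + (2, 12): same x and y₁ ≡ -y₂, so the sum is O.
5P = O, so the order is 5.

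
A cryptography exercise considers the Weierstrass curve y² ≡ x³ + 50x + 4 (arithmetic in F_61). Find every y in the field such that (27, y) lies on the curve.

none

x³ + 50x + 4 = 21037 ≡ 53 (mod 61).
53 is a non-residue mod 61; no y exists.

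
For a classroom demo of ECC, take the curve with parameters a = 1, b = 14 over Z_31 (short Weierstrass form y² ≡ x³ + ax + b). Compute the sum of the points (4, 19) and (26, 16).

(4, 19) + (26, 16). λ = (16 - 19)/(26 - 4) ≡ 28/22 mod 31. 22⁻¹ ≡ 24 (mod 31) since 22·24 = 528 ≡ 1, so λ ≡ 21.
  x = λ² - 4 - 26 = 441 - 30 ≡ 8; y = λ·(4 - 8) - 19 ≡ 21. → (8, 21)

(8, 21)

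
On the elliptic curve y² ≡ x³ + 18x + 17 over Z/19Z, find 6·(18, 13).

Write G = (18, 13).
Double-and-add on 6 = (110)₂. Start with G = (18, 13) for the leading 1-bit.
double: tangent at (18, 13): λ = (3·18² + 18)/(2·13) ≡ 2/7. 7⁻¹ ≡ 11 (mod 19), so λ ≡ 2·11 ≡ 3.
  x = λ² - 18 - 18 = 9 - 36 ≡ 11; y = λ·(18 - 11) - 13 ≡ 8. → (11, 8)
add G: (11, 8) + (18, 13). λ = (13 - 8)/(18 - 11) ≡ 5/7 mod 19. 7⁻¹ ≡ 11 (mod 19) since 7·11 = 77 ≡ 1, so λ ≡ 17.
  x = λ² - 11 - 18 = 289 - 29 ≡ 13; y = λ·(11 - 13) - 8 ≡ 15. → (13, 15)
double: tangent at (13, 15): λ = (3·13² + 18)/(2·15) ≡ 12/11. 11⁻¹ ≡ 7 (mod 19) since 11·7 = 77 ≡ 1, so λ ≡ 12·7 ≡ 8.
  x = λ² - 13 - 13 = 64 - 26 ≡ 0; y = λ·(13 - 0) - 15 ≡ 13. → (0, 13)

(0, 13)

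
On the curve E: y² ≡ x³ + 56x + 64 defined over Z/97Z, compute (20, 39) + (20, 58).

O

The two points share x = 20 and their y-coordinates satisfy 39 + 58 ≡ 0 (mod 97), so they are inverses. Their sum is 𝒪.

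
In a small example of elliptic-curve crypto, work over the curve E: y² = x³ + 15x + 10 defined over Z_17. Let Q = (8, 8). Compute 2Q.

(10, 15)

tangent at (8, 8): λ = (3·8² + 15)/(2·8) ≡ 3/16. 16⁻¹ ≡ 16 (mod 17), so λ ≡ 3·16 ≡ 14.
  x = λ² - 8 - 8 = 196 - 16 ≡ 10; y = λ·(8 - 10) - 8 ≡ 15. → (10, 15)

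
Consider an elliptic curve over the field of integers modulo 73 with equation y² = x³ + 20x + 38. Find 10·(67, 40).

Write Q = (67, 40).
Repeated addition: build up to 10Q.
2Q: tangent at (67, 40): λ = (3·67² + 20)/(2·40) ≡ 55/7. 7⁻¹ ≡ 21 (mod 73), so λ ≡ 55·21 ≡ 60.
  x = λ² - 67 - 67 = 3600 - 134 ≡ 35; y = λ·(67 - 35) - 40 ≡ 55. → (35, 55)
3Q: (35, 55) + (67, 40). λ = (40 - 55)/(67 - 35) ≡ 58/32 mod 73. 32⁻¹ ≡ 16 (mod 73), so λ ≡ 52.
  x = λ² - 35 - 67 = 2704 - 102 ≡ 47; y = λ·(35 - 47) - 55 ≡ 51. → (47, 51)
4Q: (47, 51) + (67, 40). λ = (40 - 51)/(67 - 47) ≡ 62/20 mod 73. 20⁻¹ ≡ 11 (mod 73), so λ ≡ 25.
  x = λ² - 47 - 67 = 625 - 114 ≡ 0; y = λ·(47 - 0) - 51 ≡ 29. → (0, 29)
5Q: (0, 29) + (67, 40). λ = (40 - 29)/(67 - 0) ≡ 11/67 mod 73. 67⁻¹ ≡ 12 (mod 73), so λ ≡ 59.
  x = λ² - 0 - 67 = 3481 - 67 ≡ 56; y = λ·(0 - 56) - 29 ≡ 25. → (56, 25)
6Q: (56, 25) + (67, 40). λ = (40 - 25)/(67 - 56) ≡ 15/11 mod 73. 11⁻¹ ≡ 20 (mod 73) since 11·20 = 220 ≡ 1, so λ ≡ 8.
  x = λ² - 56 - 67 = 64 - 123 ≡ 14; y = λ·(56 - 14) - 25 ≡ 19. → (14, 19)
7Q: (14, 19) + (67, 40). λ = (40 - 19)/(67 - 14) ≡ 21/53 mod 73. 53⁻¹ ≡ 62 (mod 73), so λ ≡ 61.
  x = λ² - 14 - 67 = 3721 - 81 ≡ 63; y = λ·(14 - 63) - 19 ≡ 58. → (63, 58)
8Q: (63, 58) + (67, 40). λ = (40 - 58)/(67 - 63) ≡ 55/4 mod 73. 4⁻¹ ≡ 55 (mod 73) since 4·55 = 220 ≡ 1, so λ ≡ 32.
  x = λ² - 63 - 67 = 1024 - 130 ≡ 18; y = λ·(63 - 18) - 58 ≡ 68. → (18, 68)
9Q: (18, 68) + (67, 40). λ = (40 - 68)/(67 - 18) ≡ 45/49 mod 73. 49⁻¹ ≡ 3 (mod 73) since 49·3 = 147 ≡ 1, so λ ≡ 62.
  x = λ² - 18 - 67 = 3844 - 85 ≡ 36; y = λ·(18 - 36) - 68 ≡ 57. → (36, 57)
10Q: (36, 57) + (67, 40). λ = (40 - 57)/(67 - 36) ≡ 56/31 mod 73. 31⁻¹ ≡ 33 (mod 73) since 31·33 = 1023 ≡ 1, so λ ≡ 23.
  x = λ² - 36 - 67 = 529 - 103 ≡ 61; y = λ·(36 - 61) - 57 ≡ 25. → (61, 25)

(61, 25)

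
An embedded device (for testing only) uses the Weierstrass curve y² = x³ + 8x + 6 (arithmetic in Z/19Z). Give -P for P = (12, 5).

(12, 14)

-(12, 5) = (12, -5 mod 19) = (12, 14).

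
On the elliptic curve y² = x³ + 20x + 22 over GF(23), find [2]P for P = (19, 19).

(17, 10)

tangent at (19, 19): λ = (3·19² + 20)/(2·19) ≡ 22/15. 15⁻¹ ≡ 20 (mod 23) since 15·20 = 300 ≡ 1, so λ ≡ 22·20 ≡ 3.
  x = λ² - 19 - 19 = 9 - 38 ≡ 17; y = λ·(19 - 17) - 19 ≡ 10. → (17, 10)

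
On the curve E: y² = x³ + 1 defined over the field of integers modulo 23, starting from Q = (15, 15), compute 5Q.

(15, 15)

Repeated addition: build up to 5Q.
2Q: tangent at (15, 15): λ = (3·15² + 0)/(2·15) ≡ 8/7. 7⁻¹ ≡ 10 (mod 23) since 7·10 = 70 ≡ 1, so λ ≡ 8·10 ≡ 11.
  x = λ² - 15 - 15 = 121 - 30 ≡ 22; y = λ·(15 - 22) - 15 ≡ 0. → (22, 0)
3Q: (22, 0) + (15, 15). λ = (15 - 0)/(15 - 22) ≡ 15/16 mod 23. 16⁻¹ ≡ 13 (mod 23) since 16·13 = 208 ≡ 1, so λ ≡ 11.
  x = λ² - 22 - 15 = 121 - 37 ≡ 15; y = λ·(22 - 15) - 0 ≡ 8. → (15, 8)
4Q: (15, 8) + (15, 15): same x and y₁ ≡ -y₂, so the sum is O.
5Q: O + (15, 15) = (15, 15) (identity).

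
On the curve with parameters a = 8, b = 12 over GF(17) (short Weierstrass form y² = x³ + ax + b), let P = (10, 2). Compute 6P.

Repeated addition: build up to 6P.
2P: tangent at (10, 2): λ = (3·10² + 8)/(2·2) ≡ 2/4. 4⁻¹ ≡ 13 (mod 17) since 4·13 = 52 ≡ 1, so λ ≡ 2·13 ≡ 9.
  x = λ² - 10 - 10 = 81 - 20 ≡ 10; y = λ·(10 - 10) - 2 ≡ 15. → (10, 15)
3P: (10, 15) + (10, 2): same x and y₁ ≡ -y₂, so the sum is O.
4P: O + (10, 2) = (10, 2) (identity).
5P: tangent at (10, 2): λ = (3·10² + 8)/(2·2) ≡ 2/4. 4⁻¹ ≡ 13 (mod 17), so λ ≡ 2·13 ≡ 9.
  x = λ² - 10 - 10 = 81 - 20 ≡ 10; y = λ·(10 - 10) - 2 ≡ 15. → (10, 15)
6P: (10, 15) + (10, 2): same x and y₁ ≡ -y₂, so the sum is O.

O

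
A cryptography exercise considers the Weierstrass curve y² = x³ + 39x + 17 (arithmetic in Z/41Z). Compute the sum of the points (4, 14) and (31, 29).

(22, 17)

(4, 14) + (31, 29). λ = (29 - 14)/(31 - 4) ≡ 15/27 mod 41. 27⁻¹ ≡ 38 (mod 41) since 27·38 = 1026 ≡ 1, so λ ≡ 37.
  x = λ² - 4 - 31 = 1369 - 35 ≡ 22; y = λ·(4 - 22) - 14 ≡ 17. → (22, 17)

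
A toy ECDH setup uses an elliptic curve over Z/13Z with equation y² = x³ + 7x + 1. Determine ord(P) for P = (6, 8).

8

2P: tangent at (6, 8): λ = (3·6² + 7)/(2·8) ≡ 11/3. 3⁻¹ ≡ 9 (mod 13) since 3·9 = 27 ≡ 1, so λ ≡ 11·9 ≡ 8.
  x = λ² - 6 - 6 = 64 - 12 ≡ 0; y = λ·(6 - 0) - 8 ≡ 1. → (0, 1)
3P: (0, 1) + (6, 8). λ = (8 - 1)/(6 - 0) ≡ 7/6 mod 13. 6⁻¹ ≡ 11 (mod 13) since 6·11 = 66 ≡ 1, so λ ≡ 12.
  x = λ² - 0 - 6 = 144 - 6 ≡ 8; y = λ·(0 - 8) - 1 ≡ 7. → (8, 7)
4P: (8, 7) + (6, 8). λ = (8 - 7)/(6 - 8) ≡ 1/11 mod 13. 11⁻¹ ≡ 6 (mod 13), so λ ≡ 6.
  x = λ² - 8 - 6 = 36 - 14 ≡ 9; y = λ·(8 - 9) - 7 ≡ 0. → (9, 0)
5P: (9, 0) + (6, 8). λ = (8 - 0)/(6 - 9) ≡ 8/10 mod 13. 10⁻¹ ≡ 4 (mod 13), so λ ≡ 6.
  x = λ² - 9 - 6 = 36 - 15 ≡ 8; y = λ·(9 - 8) - 0 ≡ 6. → (8, 6)
6P: (8, 6) + (6, 8). λ = (8 - 6)/(6 - 8) ≡ 2/11 mod 13. 11⁻¹ ≡ 6 (mod 13) since 11·6 = 66 ≡ 1, so λ ≡ 12.
  x = λ² - 8 - 6 = 144 - 14 ≡ 0; y = λ·(8 - 0) - 6 ≡ 12. → (0, 12)
7P: (0, 12) + (6, 8). λ = (8 - 12)/(6 - 0) ≡ 9/6 mod 13. 6⁻¹ ≡ 11 (mod 13), so λ ≡ 8.
  x = λ² - 0 - 6 = 64 - 6 ≡ 6; y = λ·(0 - 6) - 12 ≡ 5. → (6, 5)
8P: (6, 5) + (6, 8): same x and y₁ ≡ -y₂, so the sum is 𝒪.
8P = 𝒪, so the order is 8.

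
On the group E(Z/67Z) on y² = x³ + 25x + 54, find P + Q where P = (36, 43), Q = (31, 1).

(25, 36)

(36, 43) + (31, 1). λ = (1 - 43)/(31 - 36) ≡ 25/62 mod 67. 62⁻¹ ≡ 40 (mod 67) since 62·40 = 2480 ≡ 1, so λ ≡ 62.
  x = λ² - 36 - 31 = 3844 - 67 ≡ 25; y = λ·(36 - 25) - 43 ≡ 36. → (25, 36)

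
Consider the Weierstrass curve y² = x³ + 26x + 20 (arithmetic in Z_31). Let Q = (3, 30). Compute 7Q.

Double-and-add on 7 = (111)₂. Start with Q = (3, 30) for the leading 1-bit.
double: tangent at (3, 30): λ = (3·3² + 26)/(2·30) ≡ 22/29. 29⁻¹ ≡ 15 (mod 31), so λ ≡ 22·15 ≡ 20.
  x = λ² - 3 - 3 = 400 - 6 ≡ 22; y = λ·(3 - 22) - 30 ≡ 24. → (22, 24)
add Q: (22, 24) + (3, 30). λ = (30 - 24)/(3 - 22) ≡ 6/12 mod 31. 12⁻¹ ≡ 13 (mod 31) since 12·13 = 156 ≡ 1, so λ ≡ 16.
  x = λ² - 22 - 3 = 256 - 25 ≡ 14; y = λ·(22 - 14) - 24 ≡ 11. → (14, 11)
double: tangent at (14, 11): λ = (3·14² + 26)/(2·11) ≡ 25/22. 22⁻¹ ≡ 24 (mod 31) since 22·24 = 528 ≡ 1, so λ ≡ 25·24 ≡ 11.
  x = λ² - 14 - 14 = 121 - 28 ≡ 0; y = λ·(14 - 0) - 11 ≡ 19. → (0, 19)
add Q: (0, 19) + (3, 30). λ = (30 - 19)/(3 - 0) ≡ 11/3 mod 31. 3⁻¹ ≡ 21 (mod 31), so λ ≡ 14.
  x = λ² - 0 - 3 = 196 - 3 ≡ 7; y = λ·(0 - 7) - 19 ≡ 7. → (7, 7)

(7, 7)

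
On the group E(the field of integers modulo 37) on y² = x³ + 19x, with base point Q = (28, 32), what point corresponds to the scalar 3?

(3, 11)

Repeated addition: build up to 3Q.
2Q: tangent at (28, 32): λ = (3·28² + 19)/(2·32) ≡ 3/27. 27⁻¹ ≡ 11 (mod 37) since 27·11 = 297 ≡ 1, so λ ≡ 3·11 ≡ 33.
  x = λ² - 28 - 28 = 1089 - 56 ≡ 34; y = λ·(28 - 34) - 32 ≡ 29. → (34, 29)
3Q: (34, 29) + (28, 32). λ = (32 - 29)/(28 - 34) ≡ 3/31 mod 37. 31⁻¹ ≡ 6 (mod 37) since 31·6 = 186 ≡ 1, so λ ≡ 18.
  x = λ² - 34 - 28 = 324 - 62 ≡ 3; y = λ·(34 - 3) - 29 ≡ 11. → (3, 11)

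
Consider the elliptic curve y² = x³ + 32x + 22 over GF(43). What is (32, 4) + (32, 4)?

tangent at (32, 4): λ = (3·32² + 32)/(2·4) ≡ 8/8. 8⁻¹ ≡ 27 (mod 43), so λ ≡ 8·27 ≡ 1.
  x = λ² - 32 - 32 = 1 - 64 ≡ 23; y = λ·(32 - 23) - 4 ≡ 5. → (23, 5)

(23, 5)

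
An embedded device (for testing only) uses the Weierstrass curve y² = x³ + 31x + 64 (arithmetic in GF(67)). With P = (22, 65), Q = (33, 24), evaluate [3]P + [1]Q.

(0, 8)

First 3P:
Repeated addition: build up to 3P.
2P: tangent at (22, 65): λ = (3·22² + 31)/(2·65) ≡ 9/63. 63⁻¹ ≡ 50 (mod 67), so λ ≡ 9·50 ≡ 48.
  x = λ² - 22 - 22 = 2304 - 44 ≡ 49; y = λ·(22 - 49) - 65 ≡ 46. → (49, 46)
3P: (49, 46) + (22, 65). λ = (65 - 46)/(22 - 49) ≡ 19/40 mod 67. 40⁻¹ ≡ 62 (mod 67), so λ ≡ 39.
  x = λ² - 49 - 22 = 1521 - 71 ≡ 43; y = λ·(49 - 43) - 46 ≡ 54. → (43, 54)
3P = (43, 54).
Finally 3P + Q:
(43, 54) + (33, 24). λ = (24 - 54)/(33 - 43) ≡ 37/57 mod 67. 57⁻¹ ≡ 20 (mod 67), so λ ≡ 3.
  x = λ² - 43 - 33 = 9 - 76 ≡ 0; y = λ·(43 - 0) - 54 ≡ 8. → (0, 8)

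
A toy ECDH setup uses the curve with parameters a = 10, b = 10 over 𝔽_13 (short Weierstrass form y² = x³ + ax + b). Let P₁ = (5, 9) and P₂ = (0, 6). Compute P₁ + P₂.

(12, 5)

(5, 9) + (0, 6). λ = (6 - 9)/(0 - 5) ≡ 10/8 mod 13. 8⁻¹ ≡ 5 (mod 13) since 8·5 = 40 ≡ 1, so λ ≡ 11.
  x = λ² - 5 - 0 = 121 - 5 ≡ 12; y = λ·(5 - 12) - 9 ≡ 5. → (12, 5)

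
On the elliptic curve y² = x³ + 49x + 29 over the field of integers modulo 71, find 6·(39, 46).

Write Q = (39, 46).
Repeated addition: build up to 6Q.
2Q: tangent at (39, 46): λ = (3·39² + 49)/(2·46) ≡ 68/21. 21⁻¹ ≡ 44 (mod 71) since 21·44 = 924 ≡ 1, so λ ≡ 68·44 ≡ 10.
  x = λ² - 39 - 39 = 100 - 78 ≡ 22; y = λ·(39 - 22) - 46 ≡ 53. → (22, 53)
3Q: (22, 53) + (39, 46). λ = (46 - 53)/(39 - 22) ≡ 64/17 mod 71. 17⁻¹ ≡ 46 (mod 71), so λ ≡ 33.
  x = λ² - 22 - 39 = 1089 - 61 ≡ 34; y = λ·(22 - 34) - 53 ≡ 48. → (34, 48)
4Q: (34, 48) + (39, 46). λ = (46 - 48)/(39 - 34) ≡ 69/5 mod 71. 5⁻¹ ≡ 57 (mod 71), so λ ≡ 28.
  x = λ² - 34 - 39 = 784 - 73 ≡ 1; y = λ·(34 - 1) - 48 ≡ 24. → (1, 24)
5Q: (1, 24) + (39, 46). λ = (46 - 24)/(39 - 1) ≡ 22/38 mod 71. 38⁻¹ ≡ 43 (mod 71), so λ ≡ 23.
  x = λ² - 1 - 39 = 529 - 40 ≡ 63; y = λ·(1 - 63) - 24 ≡ 41. → (63, 41)
6Q: (63, 41) + (39, 46). λ = (46 - 41)/(39 - 63) ≡ 5/47 mod 71. 47⁻¹ ≡ 68 (mod 71), so λ ≡ 56.
  x = λ² - 63 - 39 = 3136 - 102 ≡ 52; y = λ·(63 - 52) - 41 ≡ 7. → (52, 7)

(52, 7)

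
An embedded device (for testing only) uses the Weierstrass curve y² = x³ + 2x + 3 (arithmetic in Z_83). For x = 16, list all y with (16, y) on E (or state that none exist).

8, 75

x³ + 2x + 3 = 4131 ≡ 64 (mod 83).
Square roots of 64 mod 83: 8 and 75 (since 8² = 64 ≡ 64).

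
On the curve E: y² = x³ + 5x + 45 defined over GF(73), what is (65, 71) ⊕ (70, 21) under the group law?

(65, 71) + (70, 21). λ = (21 - 71)/(70 - 65) ≡ 23/5 mod 73. 5⁻¹ ≡ 44 (mod 73), so λ ≡ 63.
  x = λ² - 65 - 70 = 3969 - 135 ≡ 38; y = λ·(65 - 38) - 71 ≡ 24. → (38, 24)

(38, 24)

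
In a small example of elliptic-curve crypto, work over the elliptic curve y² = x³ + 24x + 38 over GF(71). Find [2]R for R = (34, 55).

(11, 0)

tangent at (34, 55): λ = (3·34² + 24)/(2·55) ≡ 13/39. 39⁻¹ ≡ 51 (mod 71), so λ ≡ 13·51 ≡ 24.
  x = λ² - 34 - 34 = 576 - 68 ≡ 11; y = λ·(34 - 11) - 55 ≡ 0. → (11, 0)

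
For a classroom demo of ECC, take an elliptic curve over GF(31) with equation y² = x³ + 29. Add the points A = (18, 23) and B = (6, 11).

(18, 23) + (6, 11). λ = (11 - 23)/(6 - 18) ≡ 19/19 mod 31. 19⁻¹ ≡ 18 (mod 31), so λ ≡ 1.
  x = λ² - 18 - 6 = 1 - 24 ≡ 8; y = λ·(18 - 8) - 23 ≡ 18. → (8, 18)

(8, 18)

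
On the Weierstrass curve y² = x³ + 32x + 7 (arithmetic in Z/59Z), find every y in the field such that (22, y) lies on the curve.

x³ + 32x + 7 = 11359 ≡ 31 (mod 59).
31 is a non-residue mod 59; no y exists.

none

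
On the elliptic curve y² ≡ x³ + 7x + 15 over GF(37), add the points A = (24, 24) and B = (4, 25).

(30, 17)

(24, 24) + (4, 25). λ = (25 - 24)/(4 - 24) ≡ 1/17 mod 37. 17⁻¹ ≡ 24 (mod 37), so λ ≡ 24.
  x = λ² - 24 - 4 = 576 - 28 ≡ 30; y = λ·(24 - 30) - 24 ≡ 17. → (30, 17)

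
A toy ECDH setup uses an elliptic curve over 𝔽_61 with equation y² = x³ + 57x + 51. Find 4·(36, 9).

(27, 44)

Write G = (36, 9).
Repeated addition: build up to 4G.
2G: tangent at (36, 9): λ = (3·36² + 57)/(2·9) ≡ 41/18. 18⁻¹ ≡ 17 (mod 61), so λ ≡ 41·17 ≡ 26.
  x = λ² - 36 - 36 = 676 - 72 ≡ 55; y = λ·(36 - 55) - 9 ≡ 46. → (55, 46)
3G: (55, 46) + (36, 9). λ = (9 - 46)/(36 - 55) ≡ 24/42 mod 61. 42⁻¹ ≡ 16 (mod 61), so λ ≡ 18.
  x = λ² - 55 - 36 = 324 - 91 ≡ 50; y = λ·(55 - 50) - 46 ≡ 44. → (50, 44)
4G: (50, 44) + (36, 9). λ = (9 - 44)/(36 - 50) ≡ 26/47 mod 61. 47⁻¹ ≡ 13 (mod 61), so λ ≡ 33.
  x = λ² - 50 - 36 = 1089 - 86 ≡ 27; y = λ·(50 - 27) - 44 ≡ 44. → (27, 44)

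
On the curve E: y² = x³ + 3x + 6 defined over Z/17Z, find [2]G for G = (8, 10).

tangent at (8, 10): λ = (3·8² + 3)/(2·10) ≡ 8/3. 3⁻¹ ≡ 6 (mod 17) since 3·6 = 18 ≡ 1, so λ ≡ 8·6 ≡ 14.
  x = λ² - 8 - 8 = 196 - 16 ≡ 10; y = λ·(8 - 10) - 10 ≡ 13. → (10, 13)

(10, 13)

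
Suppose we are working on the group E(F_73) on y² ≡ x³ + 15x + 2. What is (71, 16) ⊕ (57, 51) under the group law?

(71, 16) + (57, 51). λ = (51 - 16)/(57 - 71) ≡ 35/59 mod 73. 59⁻¹ ≡ 26 (mod 73), so λ ≡ 34.
  x = λ² - 71 - 57 = 1156 - 128 ≡ 6; y = λ·(71 - 6) - 16 ≡ 4. → (6, 4)

(6, 4)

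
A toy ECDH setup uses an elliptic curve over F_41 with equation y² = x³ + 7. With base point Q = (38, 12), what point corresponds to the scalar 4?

(1, 34)

Double-and-add on 4 = (100)₂. Start with Q = (38, 12) for the leading 1-bit.
double: tangent at (38, 12): λ = (3·38² + 0)/(2·12) ≡ 27/24. 24⁻¹ ≡ 12 (mod 41) since 24·12 = 288 ≡ 1, so λ ≡ 27·12 ≡ 37.
  x = λ² - 38 - 38 = 1369 - 76 ≡ 22; y = λ·(38 - 22) - 12 ≡ 6. → (22, 6)
double: tangent at (22, 6): λ = (3·22² + 0)/(2·6) ≡ 17/12. 12⁻¹ ≡ 24 (mod 41), so λ ≡ 17·24 ≡ 39.
  x = λ² - 22 - 22 = 1521 - 44 ≡ 1; y = λ·(22 - 1) - 6 ≡ 34. → (1, 34)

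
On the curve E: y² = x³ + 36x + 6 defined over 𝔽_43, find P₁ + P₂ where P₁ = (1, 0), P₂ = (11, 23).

(1, 0) + (11, 23). λ = (23 - 0)/(11 - 1) ≡ 23/10 mod 43. 10⁻¹ ≡ 13 (mod 43), so λ ≡ 41.
  x = λ² - 1 - 11 = 1681 - 12 ≡ 35; y = λ·(1 - 35) - 0 ≡ 25. → (35, 25)

(35, 25)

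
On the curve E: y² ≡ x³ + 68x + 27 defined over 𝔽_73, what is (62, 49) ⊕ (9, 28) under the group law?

(0, 10)

(62, 49) + (9, 28). λ = (28 - 49)/(9 - 62) ≡ 52/20 mod 73. 20⁻¹ ≡ 11 (mod 73), so λ ≡ 61.
  x = λ² - 62 - 9 = 3721 - 71 ≡ 0; y = λ·(62 - 0) - 49 ≡ 10. → (0, 10)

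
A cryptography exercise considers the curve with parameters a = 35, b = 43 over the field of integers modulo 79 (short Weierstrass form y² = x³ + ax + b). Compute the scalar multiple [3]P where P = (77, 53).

Repeated addition: build up to 3P.
2P: tangent at (77, 53): λ = (3·77² + 35)/(2·53) ≡ 47/27. 27⁻¹ ≡ 41 (mod 79), so λ ≡ 47·41 ≡ 31.
  x = λ² - 77 - 77 = 961 - 154 ≡ 17; y = λ·(77 - 17) - 53 ≡ 69. → (17, 69)
3P: (17, 69) + (77, 53). λ = (53 - 69)/(77 - 17) ≡ 63/60 mod 79. 60⁻¹ ≡ 54 (mod 79), so λ ≡ 5.
  x = λ² - 17 - 77 = 25 - 94 ≡ 10; y = λ·(17 - 10) - 69 ≡ 45. → (10, 45)

(10, 45)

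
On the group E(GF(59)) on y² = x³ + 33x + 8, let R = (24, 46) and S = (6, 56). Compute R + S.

(24, 46) + (6, 56). λ = (56 - 46)/(6 - 24) ≡ 10/41 mod 59. 41⁻¹ ≡ 36 (mod 59) since 41·36 = 1476 ≡ 1, so λ ≡ 6.
  x = λ² - 24 - 6 = 36 - 30 ≡ 6; y = λ·(24 - 6) - 46 ≡ 3. → (6, 3)

(6, 3)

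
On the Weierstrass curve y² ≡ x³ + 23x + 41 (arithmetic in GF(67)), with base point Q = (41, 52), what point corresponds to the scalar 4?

(14, 62)

Repeated addition: build up to 4Q.
2Q: tangent at (41, 52): λ = (3·41² + 23)/(2·52) ≡ 41/37. 37⁻¹ ≡ 29 (mod 67), so λ ≡ 41·29 ≡ 50.
  x = λ² - 41 - 41 = 2500 - 82 ≡ 6; y = λ·(41 - 6) - 52 ≡ 23. → (6, 23)
3Q: (6, 23) + (41, 52). λ = (52 - 23)/(41 - 6) ≡ 29/35 mod 67. 35⁻¹ ≡ 23 (mod 67), so λ ≡ 64.
  x = λ² - 6 - 41 = 4096 - 47 ≡ 29; y = λ·(6 - 29) - 23 ≡ 46. → (29, 46)
4Q: (29, 46) + (41, 52). λ = (52 - 46)/(41 - 29) ≡ 6/12 mod 67. 12⁻¹ ≡ 28 (mod 67), so λ ≡ 34.
  x = λ² - 29 - 41 = 1156 - 70 ≡ 14; y = λ·(29 - 14) - 46 ≡ 62. → (14, 62)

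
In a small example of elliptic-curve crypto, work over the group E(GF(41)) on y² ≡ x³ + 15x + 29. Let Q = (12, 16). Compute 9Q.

Double-and-add on 9 = (1001)₂. Start with Q = (12, 16) for the leading 1-bit.
double: tangent at (12, 16): λ = (3·12² + 15)/(2·16) ≡ 37/32. 32⁻¹ ≡ 9 (mod 41), so λ ≡ 37·9 ≡ 5.
  x = λ² - 12 - 12 = 25 - 24 ≡ 1; y = λ·(12 - 1) - 16 ≡ 39. → (1, 39)
double: tangent at (1, 39): λ = (3·1² + 15)/(2·39) ≡ 18/37. 37⁻¹ ≡ 10 (mod 41) since 37·10 = 370 ≡ 1, so λ ≡ 18·10 ≡ 16.
  x = λ² - 1 - 1 = 256 - 2 ≡ 8; y = λ·(1 - 8) - 39 ≡ 13. → (8, 13)
double: tangent at (8, 13): λ = (3·8² + 15)/(2·13) ≡ 2/26. 26⁻¹ ≡ 30 (mod 41), so λ ≡ 2·30 ≡ 19.
  x = λ² - 8 - 8 = 361 - 16 ≡ 17; y = λ·(8 - 17) - 13 ≡ 21. → (17, 21)
add Q: (17, 21) + (12, 16). λ = (16 - 21)/(12 - 17) ≡ 36/36 mod 41. 36⁻¹ ≡ 8 (mod 41), so λ ≡ 1.
  x = λ² - 17 - 12 = 1 - 29 ≡ 13; y = λ·(17 - 13) - 21 ≡ 24. → (13, 24)

(13, 24)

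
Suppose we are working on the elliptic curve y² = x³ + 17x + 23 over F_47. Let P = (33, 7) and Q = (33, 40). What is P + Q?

O

The two points share x = 33 and their y-coordinates satisfy 7 + 40 ≡ 0 (mod 47), so they are inverses. Their sum is O.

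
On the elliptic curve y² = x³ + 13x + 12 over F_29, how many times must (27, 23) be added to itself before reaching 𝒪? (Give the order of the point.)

6

2P: tangent at (27, 23): λ = (3·27² + 13)/(2·23) ≡ 25/17. 17⁻¹ ≡ 12 (mod 29) since 17·12 = 204 ≡ 1, so λ ≡ 25·12 ≡ 10.
  x = λ² - 27 - 27 = 100 - 54 ≡ 17; y = λ·(27 - 17) - 23 ≡ 19. → (17, 19)
3P: (17, 19) + (27, 23). λ = (23 - 19)/(27 - 17) ≡ 4/10 mod 29. 10⁻¹ ≡ 3 (mod 29) since 10·3 = 30 ≡ 1, so λ ≡ 12.
  x = λ² - 17 - 27 = 144 - 44 ≡ 13; y = λ·(17 - 13) - 19 ≡ 0. → (13, 0)
4P: (13, 0) + (27, 23). λ = (23 - 0)/(27 - 13) ≡ 23/14 mod 29. 14⁻¹ ≡ 27 (mod 29), so λ ≡ 12.
  x = λ² - 13 - 27 = 144 - 40 ≡ 17; y = λ·(13 - 17) - 0 ≡ 10. → (17, 10)
5P: (17, 10) + (27, 23). λ = (23 - 10)/(27 - 17) ≡ 13/10 mod 29. 10⁻¹ ≡ 3 (mod 29), so λ ≡ 10.
  x = λ² - 17 - 27 = 100 - 44 ≡ 27; y = λ·(17 - 27) - 10 ≡ 6. → (27, 6)
6P: (27, 6) + (27, 23): same x and y₁ ≡ -y₂, so the sum is 𝒪.
6P = 𝒪, so the order is 6.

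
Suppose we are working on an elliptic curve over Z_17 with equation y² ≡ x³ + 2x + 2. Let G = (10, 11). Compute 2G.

tangent at (10, 11): λ = (3·10² + 2)/(2·11) ≡ 13/5. 5⁻¹ ≡ 7 (mod 17) since 5·7 = 35 ≡ 1, so λ ≡ 13·7 ≡ 6.
  x = λ² - 10 - 10 = 36 - 20 ≡ 16; y = λ·(10 - 16) - 11 ≡ 4. → (16, 4)

(16, 4)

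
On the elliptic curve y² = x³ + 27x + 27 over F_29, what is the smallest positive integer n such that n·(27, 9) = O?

10

2P: tangent at (27, 9): λ = (3·27² + 27)/(2·9) ≡ 10/18. 18⁻¹ ≡ 21 (mod 29), so λ ≡ 10·21 ≡ 7.
  x = λ² - 27 - 27 = 49 - 54 ≡ 24; y = λ·(27 - 24) - 9 ≡ 12. → (24, 12)
3P: (24, 12) + (27, 9). λ = (9 - 12)/(27 - 24) ≡ 26/3 mod 29. 3⁻¹ ≡ 10 (mod 29), so λ ≡ 28.
  x = λ² - 24 - 27 = 784 - 51 ≡ 8; y = λ·(24 - 8) - 12 ≡ 1. → (8, 1)
4P: (8, 1) + (27, 9). λ = (9 - 1)/(27 - 8) ≡ 8/19 mod 29. 19⁻¹ ≡ 26 (mod 29), so λ ≡ 5.
  x = λ² - 8 - 27 = 25 - 35 ≡ 19; y = λ·(8 - 19) - 1 ≡ 2. → (19, 2)
5P: (19, 2) + (27, 9). λ = (9 - 2)/(27 - 19) ≡ 7/8 mod 29. 8⁻¹ ≡ 11 (mod 29), so λ ≡ 19.
  x = λ² - 19 - 27 = 361 - 46 ≡ 25; y = λ·(19 - 25) - 2 ≡ 0. → (25, 0)
6P: (25, 0) + (27, 9). λ = (9 - 0)/(27 - 25) ≡ 9/2 mod 29. 2⁻¹ ≡ 15 (mod 29), so λ ≡ 19.
  x = λ² - 25 - 27 = 361 - 52 ≡ 19; y = λ·(25 - 19) - 0 ≡ 27. → (19, 27)
7P: (19, 27) + (27, 9). λ = (9 - 27)/(27 - 19) ≡ 11/8 mod 29. 8⁻¹ ≡ 11 (mod 29) since 8·11 = 88 ≡ 1, so λ ≡ 5.
  x = λ² - 19 - 27 = 25 - 46 ≡ 8; y = λ·(19 - 8) - 27 ≡ 28. → (8, 28)
8P: (8, 28) + (27, 9). λ = (9 - 28)/(27 - 8) ≡ 10/19 mod 29. 19⁻¹ ≡ 26 (mod 29), so λ ≡ 28.
  x = λ² - 8 - 27 = 784 - 35 ≡ 24; y = λ·(8 - 24) - 28 ≡ 17. → (24, 17)
9P: (24, 17) + (27, 9). λ = (9 - 17)/(27 - 24) ≡ 21/3 mod 29. 3⁻¹ ≡ 10 (mod 29) since 3·10 = 30 ≡ 1, so λ ≡ 7.
  x = λ² - 24 - 27 = 49 - 51 ≡ 27; y = λ·(24 - 27) - 17 ≡ 20. → (27, 20)
10P: (27, 20) + (27, 9): same x and y₁ ≡ -y₂, so the sum is O.
10P = O, so the order is 10.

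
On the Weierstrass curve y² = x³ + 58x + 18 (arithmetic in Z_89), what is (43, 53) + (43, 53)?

tangent at (43, 53): λ = (3·43² + 58)/(2·53) ≡ 87/17. 17⁻¹ ≡ 21 (mod 89), so λ ≡ 87·21 ≡ 47.
  x = λ² - 43 - 43 = 2209 - 86 ≡ 76; y = λ·(43 - 76) - 53 ≡ 87. → (76, 87)

(76, 87)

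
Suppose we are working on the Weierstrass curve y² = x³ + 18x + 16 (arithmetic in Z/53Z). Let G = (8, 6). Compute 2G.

(12, 30)

tangent at (8, 6): λ = (3·8² + 18)/(2·6) ≡ 51/12. 12⁻¹ ≡ 31 (mod 53) since 12·31 = 372 ≡ 1, so λ ≡ 51·31 ≡ 44.
  x = λ² - 8 - 8 = 1936 - 16 ≡ 12; y = λ·(8 - 12) - 6 ≡ 30. → (12, 30)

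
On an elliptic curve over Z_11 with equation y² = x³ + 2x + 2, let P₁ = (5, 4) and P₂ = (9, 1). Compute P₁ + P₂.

(1, 4)

(5, 4) + (9, 1). λ = (1 - 4)/(9 - 5) ≡ 8/4 mod 11. 4⁻¹ ≡ 3 (mod 11) since 4·3 = 12 ≡ 1, so λ ≡ 2.
  x = λ² - 5 - 9 = 4 - 14 ≡ 1; y = λ·(5 - 1) - 4 ≡ 4. → (1, 4)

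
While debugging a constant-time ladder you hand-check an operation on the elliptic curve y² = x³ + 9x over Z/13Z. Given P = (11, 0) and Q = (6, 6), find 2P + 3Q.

(5, 12)

First 2P:
Repeated addition: build up to 2P.
2P: (11, 0) + (11, 0): same x and y₁ ≡ -y₂, so the sum is O.
2P = O.
Next 3Q:
Repeated addition: build up to 3Q.
2Q: tangent at (6, 6): λ = (3·6² + 9)/(2·6) ≡ 0/12. 12⁻¹ ≡ 12 (mod 13), so λ ≡ 0·12 ≡ 0.
  x = λ² - 6 - 6 = 0 - 12 ≡ 1; y = λ·(6 - 1) - 6 ≡ 7. → (1, 7)
3Q: (1, 7) + (6, 6). λ = (6 - 7)/(6 - 1) ≡ 12/5 mod 13. 5⁻¹ ≡ 8 (mod 13), so λ ≡ 5.
  x = λ² - 1 - 6 = 25 - 7 ≡ 5; y = λ·(1 - 5) - 7 ≡ 12. → (5, 12)
3Q = (5, 12).
Finally 2P + 3Q:
O + (5, 12) = (5, 12) (identity).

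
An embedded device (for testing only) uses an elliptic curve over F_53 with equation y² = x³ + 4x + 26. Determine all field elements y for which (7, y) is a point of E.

x³ + 4x + 26 = 397 ≡ 26 (mod 53).
26 is a non-residue mod 53; no y exists.

none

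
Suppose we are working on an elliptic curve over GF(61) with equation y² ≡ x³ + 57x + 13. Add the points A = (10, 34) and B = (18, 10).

(42, 1)

(10, 34) + (18, 10). λ = (10 - 34)/(18 - 10) ≡ 37/8 mod 61. 8⁻¹ ≡ 23 (mod 61) since 8·23 = 184 ≡ 1, so λ ≡ 58.
  x = λ² - 10 - 18 = 3364 - 28 ≡ 42; y = λ·(10 - 42) - 34 ≡ 1. → (42, 1)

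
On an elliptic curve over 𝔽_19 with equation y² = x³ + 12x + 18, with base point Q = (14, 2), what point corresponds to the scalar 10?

(14, 2)

Repeated addition: build up to 10Q.
2Q: tangent at (14, 2): λ = (3·14² + 12)/(2·2) ≡ 11/4. 4⁻¹ ≡ 5 (mod 19), so λ ≡ 11·5 ≡ 17.
  x = λ² - 14 - 14 = 289 - 28 ≡ 14; y = λ·(14 - 14) - 2 ≡ 17. → (14, 17)
3Q: (14, 17) + (14, 2): same x and y₁ ≡ -y₂, so the sum is the point at infinity.
4Q: the point at infinity + (14, 2) = (14, 2) (identity).
5Q: tangent at (14, 2): λ = (3·14² + 12)/(2·2) ≡ 11/4. 4⁻¹ ≡ 5 (mod 19), so λ ≡ 11·5 ≡ 17.
  x = λ² - 14 - 14 = 289 - 28 ≡ 14; y = λ·(14 - 14) - 2 ≡ 17. → (14, 17)
6Q: (14, 17) + (14, 2): same x and y₁ ≡ -y₂, so the sum is the point at infinity.
7Q: the point at infinity + (14, 2) = (14, 2) (identity).
8Q: tangent at (14, 2): λ = (3·14² + 12)/(2·2) ≡ 11/4. 4⁻¹ ≡ 5 (mod 19), so λ ≡ 11·5 ≡ 17.
  x = λ² - 14 - 14 = 289 - 28 ≡ 14; y = λ·(14 - 14) - 2 ≡ 17. → (14, 17)
9Q: (14, 17) + (14, 2): same x and y₁ ≡ -y₂, so the sum is the point at infinity.
10Q: the point at infinity + (14, 2) = (14, 2) (identity).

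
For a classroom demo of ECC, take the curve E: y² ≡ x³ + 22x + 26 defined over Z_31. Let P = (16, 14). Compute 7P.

(19, 7)

Repeated addition: build up to 7P.
2P: tangent at (16, 14): λ = (3·16² + 22)/(2·14) ≡ 15/28. 28⁻¹ ≡ 10 (mod 31), so λ ≡ 15·10 ≡ 26.
  x = λ² - 16 - 16 = 676 - 32 ≡ 24; y = λ·(16 - 24) - 14 ≡ 26. → (24, 26)
3P: (24, 26) + (16, 14). λ = (14 - 26)/(16 - 24) ≡ 19/23 mod 31. 23⁻¹ ≡ 27 (mod 31), so λ ≡ 17.
  x = λ² - 24 - 16 = 289 - 40 ≡ 1; y = λ·(24 - 1) - 26 ≡ 24. → (1, 24)
4P: (1, 24) + (16, 14). λ = (14 - 24)/(16 - 1) ≡ 21/15 mod 31. 15⁻¹ ≡ 29 (mod 31), so λ ≡ 20.
  x = λ² - 1 - 16 = 400 - 17 ≡ 11; y = λ·(1 - 11) - 24 ≡ 24. → (11, 24)
5P: (11, 24) + (16, 14). λ = (14 - 24)/(16 - 11) ≡ 21/5 mod 31. 5⁻¹ ≡ 25 (mod 31), so λ ≡ 29.
  x = λ² - 11 - 16 = 841 - 27 ≡ 8; y = λ·(11 - 8) - 24 ≡ 1. → (8, 1)
6P: (8, 1) + (16, 14). λ = (14 - 1)/(16 - 8) ≡ 13/8 mod 31. 8⁻¹ ≡ 4 (mod 31), so λ ≡ 21.
  x = λ² - 8 - 16 = 441 - 24 ≡ 14; y = λ·(8 - 14) - 1 ≡ 28. → (14, 28)
7P: (14, 28) + (16, 14). λ = (14 - 28)/(16 - 14) ≡ 17/2 mod 31. 2⁻¹ ≡ 16 (mod 31), so λ ≡ 24.
  x = λ² - 14 - 16 = 576 - 30 ≡ 19; y = λ·(14 - 19) - 28 ≡ 7. → (19, 7)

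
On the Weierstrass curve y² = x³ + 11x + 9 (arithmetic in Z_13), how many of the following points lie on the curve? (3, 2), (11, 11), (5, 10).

1

(3, 2): 2² ≡ 4, rhs ≡ 4 → on.
(11, 11): 11² ≡ 4, rhs ≡ 5 → off.
(5, 10): 10² ≡ 9, rhs ≡ 7 → off.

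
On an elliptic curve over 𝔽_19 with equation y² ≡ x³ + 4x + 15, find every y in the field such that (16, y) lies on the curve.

x³ + 4x + 15 = 4175 ≡ 14 (mod 19).
14 is a non-residue mod 19; no y exists.

none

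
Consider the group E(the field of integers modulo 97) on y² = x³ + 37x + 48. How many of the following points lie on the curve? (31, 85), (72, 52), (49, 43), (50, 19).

2

(31, 85): 85² ≡ 47, rhs ≡ 43 → off.
(72, 52): 52² ≡ 85, rhs ≡ 85 → on.
(49, 43): 43² ≡ 6, rhs ≡ 6 → on.
(50, 19): 19² ≡ 70, rhs ≡ 22 → off.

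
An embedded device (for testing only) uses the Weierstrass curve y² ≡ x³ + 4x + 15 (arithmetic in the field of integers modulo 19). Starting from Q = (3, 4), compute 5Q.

Repeated addition: build up to 5Q.
2Q: tangent at (3, 4): λ = (3·3² + 4)/(2·4) ≡ 12/8. 8⁻¹ ≡ 12 (mod 19), so λ ≡ 12·12 ≡ 11.
  x = λ² - 3 - 3 = 121 - 6 ≡ 1; y = λ·(3 - 1) - 4 ≡ 18. → (1, 18)
3Q: (1, 18) + (3, 4). λ = (4 - 18)/(3 - 1) ≡ 5/2 mod 19. 2⁻¹ ≡ 10 (mod 19), so λ ≡ 12.
  x = λ² - 1 - 3 = 144 - 4 ≡ 7; y = λ·(1 - 7) - 18 ≡ 5. → (7, 5)
4Q: (7, 5) + (3, 4). λ = (4 - 5)/(3 - 7) ≡ 18/15 mod 19. 15⁻¹ ≡ 14 (mod 19), so λ ≡ 5.
  x = λ² - 7 - 3 = 25 - 10 ≡ 15; y = λ·(7 - 15) - 5 ≡ 12. → (15, 12)
5Q: (15, 12) + (3, 4). λ = (4 - 12)/(3 - 15) ≡ 11/7 mod 19. 7⁻¹ ≡ 11 (mod 19), so λ ≡ 7.
  x = λ² - 15 - 3 = 49 - 18 ≡ 12; y = λ·(15 - 12) - 12 ≡ 9. → (12, 9)

(12, 9)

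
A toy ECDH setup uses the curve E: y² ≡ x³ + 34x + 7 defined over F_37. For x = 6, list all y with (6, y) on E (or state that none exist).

x³ + 34x + 7 = 427 ≡ 20 (mod 37).
20 is a non-residue mod 37; no y exists.

none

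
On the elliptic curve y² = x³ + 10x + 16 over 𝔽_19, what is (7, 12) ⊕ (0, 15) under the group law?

(7, 12) + (0, 15). λ = (15 - 12)/(0 - 7) ≡ 3/12 mod 19. 12⁻¹ ≡ 8 (mod 19) since 12·8 = 96 ≡ 1, so λ ≡ 5.
  x = λ² - 7 - 0 = 25 - 7 ≡ 18; y = λ·(7 - 18) - 12 ≡ 9. → (18, 9)

(18, 9)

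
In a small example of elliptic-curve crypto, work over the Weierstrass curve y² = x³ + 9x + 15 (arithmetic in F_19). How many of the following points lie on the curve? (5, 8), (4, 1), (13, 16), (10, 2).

1

(5, 8): 8² ≡ 7, rhs ≡ 14 → off.
(4, 1): 1² ≡ 1, rhs ≡ 1 → on.
(13, 16): 16² ≡ 9, rhs ≡ 11 → off.
(10, 2): 2² ≡ 4, rhs ≡ 3 → off.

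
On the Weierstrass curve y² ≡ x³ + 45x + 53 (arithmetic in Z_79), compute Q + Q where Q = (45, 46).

(56, 26)

tangent at (45, 46): λ = (3·45² + 45)/(2·46) ≡ 37/13. 13⁻¹ ≡ 73 (mod 79) since 13·73 = 949 ≡ 1, so λ ≡ 37·73 ≡ 15.
  x = λ² - 45 - 45 = 225 - 90 ≡ 56; y = λ·(45 - 56) - 46 ≡ 26. → (56, 26)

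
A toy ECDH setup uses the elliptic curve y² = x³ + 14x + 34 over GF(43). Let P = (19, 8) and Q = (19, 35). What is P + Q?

The two points share x = 19 and their y-coordinates satisfy 8 + 35 ≡ 0 (mod 43), so they are inverses. Their sum is O.

O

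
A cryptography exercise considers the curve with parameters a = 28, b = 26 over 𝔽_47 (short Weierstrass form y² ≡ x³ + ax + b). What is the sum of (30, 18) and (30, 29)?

O

The two points share x = 30 and their y-coordinates satisfy 18 + 29 ≡ 0 (mod 47), so they are inverses. Their sum is ∞.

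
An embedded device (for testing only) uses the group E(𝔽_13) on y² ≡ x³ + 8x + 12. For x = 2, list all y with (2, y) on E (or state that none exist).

x³ + 8x + 12 = 36 ≡ 10 (mod 13).
Square roots of 10 mod 13: 6 and 7 (since 6² = 36 ≡ 10).

6, 7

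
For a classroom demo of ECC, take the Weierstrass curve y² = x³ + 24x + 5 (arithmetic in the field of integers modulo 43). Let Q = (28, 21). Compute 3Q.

Repeated addition: build up to 3Q.
2Q: tangent at (28, 21): λ = (3·28² + 24)/(2·21) ≡ 11/42. 42⁻¹ ≡ 42 (mod 43), so λ ≡ 11·42 ≡ 32.
  x = λ² - 28 - 28 = 1024 - 56 ≡ 22; y = λ·(28 - 22) - 21 ≡ 42. → (22, 42)
3Q: (22, 42) + (28, 21). λ = (21 - 42)/(28 - 22) ≡ 22/6 mod 43. 6⁻¹ ≡ 36 (mod 43) since 6·36 = 216 ≡ 1, so λ ≡ 18.
  x = λ² - 22 - 28 = 324 - 50 ≡ 16; y = λ·(22 - 16) - 42 ≡ 23. → (16, 23)

(16, 23)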